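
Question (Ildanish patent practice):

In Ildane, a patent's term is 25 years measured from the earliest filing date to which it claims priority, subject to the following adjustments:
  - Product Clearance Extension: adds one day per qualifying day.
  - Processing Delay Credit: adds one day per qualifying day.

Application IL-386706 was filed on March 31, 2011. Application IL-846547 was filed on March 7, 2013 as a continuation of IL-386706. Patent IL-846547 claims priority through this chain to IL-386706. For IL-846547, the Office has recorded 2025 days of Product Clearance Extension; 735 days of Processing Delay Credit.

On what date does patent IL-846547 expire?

October 21, 2043

Earliest priority filing: 31 March 2011.
Base term: 31 March 2011 + 25 years → 31 March 2036.
Product Clearance Extension: +2025 days → 16 October 2041.
Processing Delay Credit: +735 days → 21 October 2043.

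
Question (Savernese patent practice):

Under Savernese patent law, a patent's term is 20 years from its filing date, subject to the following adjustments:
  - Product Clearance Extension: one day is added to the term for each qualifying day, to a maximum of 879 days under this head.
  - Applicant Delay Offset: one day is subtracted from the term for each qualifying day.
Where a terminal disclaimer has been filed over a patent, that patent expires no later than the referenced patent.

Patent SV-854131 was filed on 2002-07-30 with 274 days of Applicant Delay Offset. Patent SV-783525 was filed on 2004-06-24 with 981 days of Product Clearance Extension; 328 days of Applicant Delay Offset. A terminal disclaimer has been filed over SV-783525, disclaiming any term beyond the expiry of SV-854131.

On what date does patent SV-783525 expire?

Natural term of SV-783525:
  Base: filing + 20 years → 24 June 2024.
  Product Clearance Extension: 981 days claimed exceeds the 879-day cap, so +879 days → 20 November 2026.
  Applicant Delay Offset: −328 days → 27 December 2025.
Expiry of referenced patent SV-854131:
  Base: filing + 20 years → 30 July 2022.
  Applicant Delay Offset: −274 days → 29 October 2021.
Terminal disclaimer: SV-783525 expires on the earlier of 27 December 2025 and 29 October 2021.

October 29, 2021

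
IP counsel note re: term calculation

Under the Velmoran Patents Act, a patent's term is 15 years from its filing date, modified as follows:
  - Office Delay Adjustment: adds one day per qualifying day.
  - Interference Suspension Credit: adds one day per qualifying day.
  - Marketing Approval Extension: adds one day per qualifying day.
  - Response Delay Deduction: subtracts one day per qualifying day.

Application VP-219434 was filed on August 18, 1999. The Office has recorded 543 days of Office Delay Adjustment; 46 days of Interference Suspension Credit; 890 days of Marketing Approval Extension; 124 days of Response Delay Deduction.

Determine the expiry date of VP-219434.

Base term: filing date + 15 years → 18 August 2014.
Office Delay Adjustment: +543 days → 12 February 2016.
Interference Suspension Credit: +46 days → 29 March 2016.
Marketing Approval Extension: +890 days → 5 September 2018.
Response Delay Deduction: −124 days → 4 May 2018.

2018-05-04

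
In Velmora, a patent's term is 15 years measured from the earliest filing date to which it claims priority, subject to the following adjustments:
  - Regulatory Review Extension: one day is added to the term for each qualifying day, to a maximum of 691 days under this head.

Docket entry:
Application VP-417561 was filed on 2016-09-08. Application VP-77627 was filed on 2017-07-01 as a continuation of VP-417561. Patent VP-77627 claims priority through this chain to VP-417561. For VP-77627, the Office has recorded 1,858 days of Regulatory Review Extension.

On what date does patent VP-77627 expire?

2033-07-30

Earliest priority filing: 8 September 2016.
Base term: 8 September 2016 + 15 years → 8 September 2031.
Regulatory Review Extension: 1858 days claimed exceeds the 691-day cap, so +691 days → 30 July 2033.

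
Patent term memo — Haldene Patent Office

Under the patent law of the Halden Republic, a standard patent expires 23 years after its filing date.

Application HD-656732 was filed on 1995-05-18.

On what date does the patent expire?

May 18, 2018

Filing date + 23 years → 18 May 2018.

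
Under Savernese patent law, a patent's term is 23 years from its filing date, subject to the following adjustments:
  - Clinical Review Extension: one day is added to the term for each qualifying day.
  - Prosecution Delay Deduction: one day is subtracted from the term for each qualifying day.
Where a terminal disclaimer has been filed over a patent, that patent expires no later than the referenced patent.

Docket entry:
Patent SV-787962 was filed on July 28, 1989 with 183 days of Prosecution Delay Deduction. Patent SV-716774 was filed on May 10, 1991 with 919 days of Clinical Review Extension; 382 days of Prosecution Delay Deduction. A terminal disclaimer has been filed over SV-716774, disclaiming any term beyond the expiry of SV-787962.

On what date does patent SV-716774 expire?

Natural term of SV-716774:
  Base: filing + 23 years → 10 May 2014.
  Clinical Review Extension: +919 days → 14 November 2016.
  Prosecution Delay Deduction: −382 days → 29 October 2015.
Expiry of referenced patent SV-787962:
  Base: filing + 23 years → 28 July 2012.
  Prosecution Delay Deduction: −183 days → 27 January 2012.
Terminal disclaimer: SV-716774 expires on the earlier of 29 October 2015 and 27 January 2012.

2012-01-27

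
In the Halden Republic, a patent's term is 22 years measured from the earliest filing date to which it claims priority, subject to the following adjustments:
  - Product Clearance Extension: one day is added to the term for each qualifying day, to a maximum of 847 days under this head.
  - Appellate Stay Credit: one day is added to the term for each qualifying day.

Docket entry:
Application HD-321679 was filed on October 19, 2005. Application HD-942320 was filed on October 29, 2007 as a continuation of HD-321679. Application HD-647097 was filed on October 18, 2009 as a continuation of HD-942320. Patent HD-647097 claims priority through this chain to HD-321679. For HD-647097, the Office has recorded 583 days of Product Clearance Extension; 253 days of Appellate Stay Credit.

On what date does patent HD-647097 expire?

February 1, 2030

Earliest priority filing: 19 October 2005.
Base term: 19 October 2005 + 22 years → 19 October 2027.
Product Clearance Extension: 583 days (within the 847-day cap) → +583 days → 24 May 2029.
Appellate Stay Credit: +253 days → 1 February 2030.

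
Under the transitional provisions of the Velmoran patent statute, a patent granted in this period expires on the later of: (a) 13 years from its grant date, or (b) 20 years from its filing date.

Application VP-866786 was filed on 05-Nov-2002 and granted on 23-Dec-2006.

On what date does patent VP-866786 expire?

2022-11-05

(a) grant + 13 years → 23 December 2019.
(b) filing + 20 years → 5 November 2022.
Later of the two: 5 November 2022.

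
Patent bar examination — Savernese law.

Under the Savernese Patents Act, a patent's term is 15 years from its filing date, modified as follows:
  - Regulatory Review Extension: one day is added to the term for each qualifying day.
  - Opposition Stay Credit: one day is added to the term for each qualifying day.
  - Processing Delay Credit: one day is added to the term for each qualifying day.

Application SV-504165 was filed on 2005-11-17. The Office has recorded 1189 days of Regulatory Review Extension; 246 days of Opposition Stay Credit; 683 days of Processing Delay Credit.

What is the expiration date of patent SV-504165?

Base term: filing date + 15 years → 17 November 2020.
Regulatory Review Extension: +1189 days → 19 February 2024.
Opposition Stay Credit: +246 days → 22 October 2024.
Processing Delay Credit: +683 days → 5 September 2026.

2026-09-05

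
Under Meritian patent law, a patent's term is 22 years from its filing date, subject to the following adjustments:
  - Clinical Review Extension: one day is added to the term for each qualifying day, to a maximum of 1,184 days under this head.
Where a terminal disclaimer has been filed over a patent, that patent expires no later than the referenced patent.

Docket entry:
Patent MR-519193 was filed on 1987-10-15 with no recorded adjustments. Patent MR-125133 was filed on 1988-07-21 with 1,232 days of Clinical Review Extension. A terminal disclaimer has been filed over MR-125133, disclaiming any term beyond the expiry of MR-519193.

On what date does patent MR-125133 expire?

October 15, 2009

Natural term of MR-125133:
  Base: filing + 22 years → 21 July 2010.
  Clinical Review Extension: 1232 days claimed exceeds the 1184-day cap, so +1184 days → 17 October 2013.
Expiry of referenced patent MR-519193:
  Base: filing + 22 years → 15 October 2009.
Terminal disclaimer: MR-125133 expires on the earlier of 17 October 2013 and 15 October 2009.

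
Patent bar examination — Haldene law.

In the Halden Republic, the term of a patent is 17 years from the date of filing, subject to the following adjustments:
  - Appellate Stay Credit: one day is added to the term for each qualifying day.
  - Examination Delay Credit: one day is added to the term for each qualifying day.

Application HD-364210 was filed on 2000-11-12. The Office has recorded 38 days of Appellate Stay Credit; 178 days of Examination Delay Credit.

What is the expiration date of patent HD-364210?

Base term: filing date + 17 years → 12 November 2017.
Appellate Stay Credit: +38 days → 20 December 2017.
Examination Delay Credit: +178 days → 16 June 2018.

June 16, 2018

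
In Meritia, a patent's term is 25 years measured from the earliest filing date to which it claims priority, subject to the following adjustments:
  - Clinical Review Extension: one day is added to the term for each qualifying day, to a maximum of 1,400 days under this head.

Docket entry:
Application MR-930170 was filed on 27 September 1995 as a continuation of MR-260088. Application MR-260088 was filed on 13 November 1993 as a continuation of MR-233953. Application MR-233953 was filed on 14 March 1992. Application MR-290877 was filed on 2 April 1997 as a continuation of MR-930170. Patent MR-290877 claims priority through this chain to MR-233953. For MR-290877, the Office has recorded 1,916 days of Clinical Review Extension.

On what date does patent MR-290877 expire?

January 12, 2021

Earliest priority filing: 14 March 1992.
Base term: 14 March 1992 + 25 years → 14 March 2017.
Clinical Review Extension: 1916 days claimed exceeds the 1400-day cap, so +1400 days → 12 January 2021.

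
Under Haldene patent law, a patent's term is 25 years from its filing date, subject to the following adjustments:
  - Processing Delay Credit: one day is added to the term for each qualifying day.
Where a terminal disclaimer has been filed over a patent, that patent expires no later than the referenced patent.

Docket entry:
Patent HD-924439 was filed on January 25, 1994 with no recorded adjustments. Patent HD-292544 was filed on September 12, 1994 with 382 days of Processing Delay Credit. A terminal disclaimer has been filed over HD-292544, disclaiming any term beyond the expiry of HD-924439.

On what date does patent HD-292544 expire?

January 25, 2019

Natural term of HD-292544:
  Base: filing + 25 years → 12 September 2019.
  Processing Delay Credit: +382 days → 28 September 2020.
Expiry of referenced patent HD-924439:
  Base: filing + 25 years → 25 January 2019.
Terminal disclaimer: HD-292544 expires on the earlier of 28 September 2020 and 25 January 2019.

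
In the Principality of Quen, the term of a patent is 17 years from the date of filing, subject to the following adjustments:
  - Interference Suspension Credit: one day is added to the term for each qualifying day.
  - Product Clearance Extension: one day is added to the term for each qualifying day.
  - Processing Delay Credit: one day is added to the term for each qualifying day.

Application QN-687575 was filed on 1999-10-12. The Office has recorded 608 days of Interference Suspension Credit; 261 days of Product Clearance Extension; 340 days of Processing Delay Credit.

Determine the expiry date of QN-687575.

Base term: filing date + 17 years → 12 October 2016.
Interference Suspension Credit: +608 days → 12 June 2018.
Product Clearance Extension: +261 days → 28 February 2019.
Processing Delay Credit: +340 days → 3 February 2020.

February 3, 2020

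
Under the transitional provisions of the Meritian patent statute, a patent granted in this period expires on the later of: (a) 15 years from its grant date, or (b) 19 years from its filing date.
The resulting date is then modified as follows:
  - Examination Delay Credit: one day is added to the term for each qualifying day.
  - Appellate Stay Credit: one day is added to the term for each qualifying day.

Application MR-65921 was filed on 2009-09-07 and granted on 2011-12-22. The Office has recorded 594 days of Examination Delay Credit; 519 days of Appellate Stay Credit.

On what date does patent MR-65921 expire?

2031-09-25

(a) grant + 15 years → 22 December 2026.
(b) filing + 19 years → 7 September 2028.
Later of the two: 7 September 2028.
Examination Delay Credit: +594 days → 24 April 2030.
Appellate Stay Credit: +519 days → 25 September 2031.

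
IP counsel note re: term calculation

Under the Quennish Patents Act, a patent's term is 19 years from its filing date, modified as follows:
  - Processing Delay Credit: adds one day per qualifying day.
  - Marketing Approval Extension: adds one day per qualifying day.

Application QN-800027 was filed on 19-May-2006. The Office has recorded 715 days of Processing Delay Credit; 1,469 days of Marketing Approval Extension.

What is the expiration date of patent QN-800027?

2031-05-12

Base term: filing date + 19 years → 19 May 2025.
Processing Delay Credit: +715 days → 4 May 2027.
Marketing Approval Extension: +1469 days → 12 May 2031.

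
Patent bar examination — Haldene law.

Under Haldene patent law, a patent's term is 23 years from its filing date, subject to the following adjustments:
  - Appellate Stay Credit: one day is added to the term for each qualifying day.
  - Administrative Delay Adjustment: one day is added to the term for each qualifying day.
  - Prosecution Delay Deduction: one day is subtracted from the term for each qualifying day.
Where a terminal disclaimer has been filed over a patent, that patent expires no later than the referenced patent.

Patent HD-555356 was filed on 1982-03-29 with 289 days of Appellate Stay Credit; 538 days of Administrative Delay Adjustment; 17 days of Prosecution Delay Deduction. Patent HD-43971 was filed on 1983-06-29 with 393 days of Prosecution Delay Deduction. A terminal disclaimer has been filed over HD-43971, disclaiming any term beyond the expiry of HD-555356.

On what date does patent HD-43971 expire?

2005-06-01

Natural term of HD-43971:
  Base: filing + 23 years → 29 June 2006.
  Prosecution Delay Deduction: −393 days → 1 June 2005.
Expiry of referenced patent HD-555356:
  Base: filing + 23 years → 29 March 2005.
  Appellate Stay Credit: +289 days → 12 January 2006.
  Administrative Delay Adjustment: +538 days → 4 July 2007.
  Prosecution Delay Deduction: −17 days → 17 June 2007.
Terminal disclaimer: HD-43971 expires on the earlier of 1 June 2005 and 17 June 2007.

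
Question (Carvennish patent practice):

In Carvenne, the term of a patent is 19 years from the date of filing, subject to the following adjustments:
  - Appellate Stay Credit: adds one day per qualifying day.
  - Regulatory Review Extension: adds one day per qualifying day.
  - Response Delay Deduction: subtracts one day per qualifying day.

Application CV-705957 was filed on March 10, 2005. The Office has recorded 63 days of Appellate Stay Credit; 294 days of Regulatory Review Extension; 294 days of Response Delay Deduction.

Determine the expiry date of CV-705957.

2024-05-12

Base term: filing date + 19 years → 10 March 2024.
Appellate Stay Credit: +63 days → 12 May 2024.
Regulatory Review Extension: +294 days → 2 March 2025.
Response Delay Deduction: −294 days → 12 May 2024.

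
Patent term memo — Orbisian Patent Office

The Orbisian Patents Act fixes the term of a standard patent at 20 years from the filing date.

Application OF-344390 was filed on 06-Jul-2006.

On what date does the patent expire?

Filing date + 20 years → 6 July 2026.

2026-07-06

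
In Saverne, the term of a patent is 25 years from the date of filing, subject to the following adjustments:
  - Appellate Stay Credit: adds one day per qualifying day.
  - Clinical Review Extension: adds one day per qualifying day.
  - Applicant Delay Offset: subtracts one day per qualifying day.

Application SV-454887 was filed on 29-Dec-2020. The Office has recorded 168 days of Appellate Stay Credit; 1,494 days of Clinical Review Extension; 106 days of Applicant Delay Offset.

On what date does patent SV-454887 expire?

Base term: filing date + 25 years → 29 December 2045.
Appellate Stay Credit: +168 days → 15 June 2046.
Clinical Review Extension: +1494 days → 18 July 2050.
Applicant Delay Offset: −106 days → 3 April 2050.

2050-04-03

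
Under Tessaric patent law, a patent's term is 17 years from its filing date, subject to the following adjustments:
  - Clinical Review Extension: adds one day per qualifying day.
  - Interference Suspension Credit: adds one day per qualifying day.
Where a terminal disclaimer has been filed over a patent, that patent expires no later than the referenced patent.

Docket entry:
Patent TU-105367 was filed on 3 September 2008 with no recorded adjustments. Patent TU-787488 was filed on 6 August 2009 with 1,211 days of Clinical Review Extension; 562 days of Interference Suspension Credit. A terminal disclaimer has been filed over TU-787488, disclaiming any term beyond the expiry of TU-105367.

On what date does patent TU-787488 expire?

September 3, 2025

Natural term of TU-787488:
  Base: filing + 17 years → 6 August 2026.
  Clinical Review Extension: +1211 days → 29 November 2029.
  Interference Suspension Credit: +562 days → 14 June 2031.
Expiry of referenced patent TU-105367:
  Base: filing + 17 years → 3 September 2025.
Terminal disclaimer: TU-787488 expires on the earlier of 14 June 2031 and 3 September 2025.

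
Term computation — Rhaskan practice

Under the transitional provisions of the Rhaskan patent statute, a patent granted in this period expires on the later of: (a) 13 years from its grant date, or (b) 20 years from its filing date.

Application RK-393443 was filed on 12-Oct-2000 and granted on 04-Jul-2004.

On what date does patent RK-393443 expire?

(a) grant + 13 years → 4 July 2017.
(b) filing + 20 years → 12 October 2020.
Later of the two: 12 October 2020.

October 12, 2020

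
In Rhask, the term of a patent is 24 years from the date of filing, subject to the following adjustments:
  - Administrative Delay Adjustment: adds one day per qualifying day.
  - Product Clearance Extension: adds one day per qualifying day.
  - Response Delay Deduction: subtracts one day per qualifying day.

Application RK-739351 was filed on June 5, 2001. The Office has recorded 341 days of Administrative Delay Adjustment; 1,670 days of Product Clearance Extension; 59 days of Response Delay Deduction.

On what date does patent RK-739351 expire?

October 9, 2030

Base term: filing date + 24 years → 5 June 2025.
Administrative Delay Adjustment: +341 days → 12 May 2026.
Product Clearance Extension: +1670 days → 7 December 2030.
Response Delay Deduction: −59 days → 9 October 2030.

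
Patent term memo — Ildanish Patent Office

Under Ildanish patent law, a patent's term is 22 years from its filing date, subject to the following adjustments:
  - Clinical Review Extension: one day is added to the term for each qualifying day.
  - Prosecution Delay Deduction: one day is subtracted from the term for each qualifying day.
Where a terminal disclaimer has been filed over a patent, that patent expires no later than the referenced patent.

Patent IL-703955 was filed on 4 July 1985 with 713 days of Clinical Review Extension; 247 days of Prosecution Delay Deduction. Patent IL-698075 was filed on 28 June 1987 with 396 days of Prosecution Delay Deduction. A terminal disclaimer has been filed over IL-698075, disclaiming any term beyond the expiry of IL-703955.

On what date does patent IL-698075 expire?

2008-05-28

Natural term of IL-698075:
  Base: filing + 22 years → 28 June 2009.
  Prosecution Delay Deduction: −396 days → 28 May 2008.
Expiry of referenced patent IL-703955:
  Base: filing + 22 years → 4 July 2007.
  Clinical Review Extension: +713 days → 16 June 2009.
  Prosecution Delay Deduction: −247 days → 12 October 2008.
Terminal disclaimer: IL-698075 expires on the earlier of 28 May 2008 and 12 October 2008.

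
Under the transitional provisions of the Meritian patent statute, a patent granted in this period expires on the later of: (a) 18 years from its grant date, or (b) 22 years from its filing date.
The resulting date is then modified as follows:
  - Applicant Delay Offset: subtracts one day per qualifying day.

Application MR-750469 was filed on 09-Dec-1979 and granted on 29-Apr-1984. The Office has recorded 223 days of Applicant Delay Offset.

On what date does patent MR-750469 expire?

2001-09-18

(a) grant + 18 years → 29 April 2002.
(b) filing + 22 years → 9 December 2001.
Later of the two: 29 April 2002.
Applicant Delay Offset: −223 days → 18 September 2001.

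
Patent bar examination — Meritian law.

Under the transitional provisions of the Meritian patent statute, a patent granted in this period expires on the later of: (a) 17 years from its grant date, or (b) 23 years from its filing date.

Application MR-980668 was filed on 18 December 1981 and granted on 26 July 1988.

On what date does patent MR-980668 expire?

(a) grant + 17 years → 26 July 2005.
(b) filing + 23 years → 18 December 2004.
Later of the two: 26 July 2005.

July 26, 2005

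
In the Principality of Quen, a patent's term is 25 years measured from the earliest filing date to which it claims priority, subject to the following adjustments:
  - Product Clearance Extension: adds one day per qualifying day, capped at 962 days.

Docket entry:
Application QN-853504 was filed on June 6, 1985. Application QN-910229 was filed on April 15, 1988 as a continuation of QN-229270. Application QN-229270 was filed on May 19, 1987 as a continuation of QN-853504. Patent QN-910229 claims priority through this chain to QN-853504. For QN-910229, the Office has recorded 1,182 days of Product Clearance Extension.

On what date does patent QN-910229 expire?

2013-01-23

Earliest priority filing: 6 June 1985.
Base term: 6 June 1985 + 25 years → 6 June 2010.
Product Clearance Extension: 1182 days claimed exceeds the 962-day cap, so +962 days → 23 January 2013.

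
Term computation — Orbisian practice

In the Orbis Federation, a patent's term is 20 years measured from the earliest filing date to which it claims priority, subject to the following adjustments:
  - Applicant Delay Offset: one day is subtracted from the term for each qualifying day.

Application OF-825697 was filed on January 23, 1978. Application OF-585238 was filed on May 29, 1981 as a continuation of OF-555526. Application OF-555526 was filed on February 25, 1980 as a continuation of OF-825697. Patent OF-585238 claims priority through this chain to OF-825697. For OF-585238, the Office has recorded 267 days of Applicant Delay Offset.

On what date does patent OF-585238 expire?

Earliest priority filing: 23 January 1978.
Base term: 23 January 1978 + 20 years → 23 January 1998.
Applicant Delay Offset: −267 days → 1 May 1997.

1997-05-01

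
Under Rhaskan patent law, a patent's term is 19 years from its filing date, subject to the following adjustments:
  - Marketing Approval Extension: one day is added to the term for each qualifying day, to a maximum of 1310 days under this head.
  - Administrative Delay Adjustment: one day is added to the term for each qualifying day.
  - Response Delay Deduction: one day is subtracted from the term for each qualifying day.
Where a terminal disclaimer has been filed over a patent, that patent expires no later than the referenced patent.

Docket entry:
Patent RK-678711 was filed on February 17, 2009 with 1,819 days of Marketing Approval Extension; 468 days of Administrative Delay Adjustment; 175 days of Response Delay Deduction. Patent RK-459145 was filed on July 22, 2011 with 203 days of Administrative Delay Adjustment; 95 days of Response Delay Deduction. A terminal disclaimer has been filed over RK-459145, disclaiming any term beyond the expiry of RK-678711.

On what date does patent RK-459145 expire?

Natural term of RK-459145:
  Base: filing + 19 years → 22 July 2030.
  Administrative Delay Adjustment: +203 days → 10 February 2031.
  Response Delay Deduction: −95 days → 7 November 2030.
Expiry of referenced patent RK-678711:
  Base: filing + 19 years → 17 February 2028.
  Marketing Approval Extension: 1819 days claimed exceeds the 1310-day cap, so +1310 days → 19 September 2031.
  Administrative Delay Adjustment: +468 days → 30 December 2032.
  Response Delay Deduction: −175 days → 8 July 2032.
Terminal disclaimer: RK-459145 expires on the earlier of 7 November 2030 and 8 July 2032.

November 7, 2030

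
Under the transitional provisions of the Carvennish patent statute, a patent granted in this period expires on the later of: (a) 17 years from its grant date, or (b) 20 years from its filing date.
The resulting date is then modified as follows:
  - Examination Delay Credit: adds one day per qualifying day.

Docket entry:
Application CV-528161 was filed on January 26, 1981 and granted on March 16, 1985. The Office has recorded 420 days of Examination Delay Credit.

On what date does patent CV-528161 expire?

2003-05-10

(a) grant + 17 years → 16 March 2002.
(b) filing + 20 years → 26 January 2001.
Later of the two: 16 March 2002.
Examination Delay Credit: +420 days → 10 May 2003.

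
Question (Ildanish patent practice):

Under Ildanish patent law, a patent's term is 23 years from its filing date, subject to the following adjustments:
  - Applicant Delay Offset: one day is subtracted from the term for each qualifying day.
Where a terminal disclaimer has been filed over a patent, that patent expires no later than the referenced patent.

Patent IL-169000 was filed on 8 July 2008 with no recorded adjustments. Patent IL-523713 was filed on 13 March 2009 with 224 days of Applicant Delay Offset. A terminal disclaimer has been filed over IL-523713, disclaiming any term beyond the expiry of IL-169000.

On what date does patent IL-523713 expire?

July 8, 2031

Natural term of IL-523713:
  Base: filing + 23 years → 13 March 2032.
  Applicant Delay Offset: −224 days → 2 August 2031.
Expiry of referenced patent IL-169000:
  Base: filing + 23 years → 8 July 2031.
Terminal disclaimer: IL-523713 expires on the earlier of 2 August 2031 and 8 July 2031.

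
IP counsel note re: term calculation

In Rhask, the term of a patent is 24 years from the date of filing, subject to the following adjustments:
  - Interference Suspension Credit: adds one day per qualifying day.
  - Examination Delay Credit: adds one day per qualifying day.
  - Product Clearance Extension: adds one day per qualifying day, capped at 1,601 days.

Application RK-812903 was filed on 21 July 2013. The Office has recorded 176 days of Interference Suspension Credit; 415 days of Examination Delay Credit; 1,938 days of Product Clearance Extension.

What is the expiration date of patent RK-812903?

July 22, 2043

Base term: filing date + 24 years → 21 July 2037.
Interference Suspension Credit: +176 days → 13 January 2038.
Examination Delay Credit: +415 days → 4 March 2039.
Product Clearance Extension: 1938 days claimed exceeds the 1601-day cap, so +1601 days → 22 July 2043.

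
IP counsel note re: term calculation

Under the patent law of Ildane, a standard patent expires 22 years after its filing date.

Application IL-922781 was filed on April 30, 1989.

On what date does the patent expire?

2011-04-30

Filing date + 22 years → 30 April 2011.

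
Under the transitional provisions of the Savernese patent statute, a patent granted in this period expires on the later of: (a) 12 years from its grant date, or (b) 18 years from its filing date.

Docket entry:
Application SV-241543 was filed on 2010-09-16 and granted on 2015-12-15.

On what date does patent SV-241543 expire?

(a) grant + 12 years → 15 December 2027.
(b) filing + 18 years → 16 September 2028.
Later of the two: 16 September 2028.

2028-09-16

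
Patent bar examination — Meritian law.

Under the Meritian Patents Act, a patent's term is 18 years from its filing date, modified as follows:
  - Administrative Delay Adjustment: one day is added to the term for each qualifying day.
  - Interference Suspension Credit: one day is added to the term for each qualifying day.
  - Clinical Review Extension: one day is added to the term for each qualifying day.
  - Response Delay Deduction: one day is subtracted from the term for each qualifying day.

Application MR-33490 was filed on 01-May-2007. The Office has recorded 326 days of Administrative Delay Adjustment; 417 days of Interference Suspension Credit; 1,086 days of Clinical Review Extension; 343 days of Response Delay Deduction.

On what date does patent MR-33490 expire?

May 26, 2029

Base term: filing date + 18 years → 1 May 2025.
Administrative Delay Adjustment: +326 days → 23 March 2026.
Interference Suspension Credit: +417 days → 14 May 2027.
Clinical Review Extension: +1086 days → 4 May 2030.
Response Delay Deduction: −343 days → 26 May 2029.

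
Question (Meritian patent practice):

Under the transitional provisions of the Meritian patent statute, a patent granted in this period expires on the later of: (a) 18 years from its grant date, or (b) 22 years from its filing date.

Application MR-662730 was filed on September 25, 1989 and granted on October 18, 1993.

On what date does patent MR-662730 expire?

(a) grant + 18 years → 18 October 2011.
(b) filing + 22 years → 25 September 2011.
Later of the two: 18 October 2011.

October 18, 2011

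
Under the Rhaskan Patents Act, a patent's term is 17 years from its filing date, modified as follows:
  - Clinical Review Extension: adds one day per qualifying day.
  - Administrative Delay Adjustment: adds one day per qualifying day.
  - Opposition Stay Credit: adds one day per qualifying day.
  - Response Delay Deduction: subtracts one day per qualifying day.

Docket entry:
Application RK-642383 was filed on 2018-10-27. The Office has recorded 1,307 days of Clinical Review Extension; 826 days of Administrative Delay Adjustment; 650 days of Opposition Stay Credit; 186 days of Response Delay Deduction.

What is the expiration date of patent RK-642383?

2042-12-06

Base term: filing date + 17 years → 27 October 2035.
Clinical Review Extension: +1307 days → 26 May 2039.
Administrative Delay Adjustment: +826 days → 29 August 2041.
Opposition Stay Credit: +650 days → 10 June 2043.
Response Delay Deduction: −186 days → 6 December 2042.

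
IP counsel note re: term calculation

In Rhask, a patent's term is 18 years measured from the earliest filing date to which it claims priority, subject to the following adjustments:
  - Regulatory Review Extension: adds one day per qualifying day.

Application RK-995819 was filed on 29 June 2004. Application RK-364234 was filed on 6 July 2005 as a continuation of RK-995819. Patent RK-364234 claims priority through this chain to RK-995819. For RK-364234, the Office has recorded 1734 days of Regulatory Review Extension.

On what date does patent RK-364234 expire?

March 29, 2027

Earliest priority filing: 29 June 2004.
Base term: 29 June 2004 + 18 years → 29 June 2022.
Regulatory Review Extension: +1734 days → 29 March 2027.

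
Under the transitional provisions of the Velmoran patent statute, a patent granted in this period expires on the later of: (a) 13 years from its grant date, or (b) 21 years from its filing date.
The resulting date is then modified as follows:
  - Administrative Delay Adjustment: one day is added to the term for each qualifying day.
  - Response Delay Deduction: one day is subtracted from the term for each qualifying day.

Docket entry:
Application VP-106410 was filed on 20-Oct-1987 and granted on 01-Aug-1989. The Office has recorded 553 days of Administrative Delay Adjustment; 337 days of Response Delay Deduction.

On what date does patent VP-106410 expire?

2009-05-24

(a) grant + 13 years → 1 August 2002.
(b) filing + 21 years → 20 October 2008.
Later of the two: 20 October 2008.
Administrative Delay Adjustment: +553 days → 26 April 2010.
Response Delay Deduction: −337 days → 24 May 2009.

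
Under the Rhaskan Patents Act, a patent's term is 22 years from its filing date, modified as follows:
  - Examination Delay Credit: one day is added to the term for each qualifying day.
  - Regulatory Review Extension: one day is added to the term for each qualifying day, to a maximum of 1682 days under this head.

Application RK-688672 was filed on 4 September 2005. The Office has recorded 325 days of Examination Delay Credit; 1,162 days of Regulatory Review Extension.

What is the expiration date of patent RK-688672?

Base term: filing date + 22 years → 4 September 2027.
Examination Delay Credit: +325 days → 25 July 2028.
Regulatory Review Extension: 1162 days (within the 1682-day cap) → +1162 days → 30 September 2031.

2031-09-30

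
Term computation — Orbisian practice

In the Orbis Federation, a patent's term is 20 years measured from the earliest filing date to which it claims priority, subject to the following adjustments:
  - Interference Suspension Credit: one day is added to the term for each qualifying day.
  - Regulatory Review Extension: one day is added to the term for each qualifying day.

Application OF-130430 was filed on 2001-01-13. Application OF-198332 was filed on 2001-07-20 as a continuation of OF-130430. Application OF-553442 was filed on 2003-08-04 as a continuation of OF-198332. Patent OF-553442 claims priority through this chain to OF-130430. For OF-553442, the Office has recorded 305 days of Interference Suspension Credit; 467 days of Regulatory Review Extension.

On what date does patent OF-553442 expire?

Earliest priority filing: 13 January 2001.
Base term: 13 January 2001 + 20 years → 13 January 2021.
Interference Suspension Credit: +305 days → 14 November 2021.
Regulatory Review Extension: +467 days → 24 February 2023.

February 24, 2023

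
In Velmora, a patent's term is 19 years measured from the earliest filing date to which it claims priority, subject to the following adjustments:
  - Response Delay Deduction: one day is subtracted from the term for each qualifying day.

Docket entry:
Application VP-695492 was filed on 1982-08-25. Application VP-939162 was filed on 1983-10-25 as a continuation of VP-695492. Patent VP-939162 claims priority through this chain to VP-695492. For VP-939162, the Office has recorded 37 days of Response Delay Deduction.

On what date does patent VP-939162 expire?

July 19, 2001

Earliest priority filing: 25 August 1982.
Base term: 25 August 1982 + 19 years → 25 August 2001.
Response Delay Deduction: −37 days → 19 July 2001.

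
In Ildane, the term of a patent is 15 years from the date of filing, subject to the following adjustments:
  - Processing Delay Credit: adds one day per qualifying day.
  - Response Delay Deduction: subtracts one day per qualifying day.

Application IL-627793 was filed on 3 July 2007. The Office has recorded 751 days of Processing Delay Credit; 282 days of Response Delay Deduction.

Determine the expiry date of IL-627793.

Base term: filing date + 15 years → 3 July 2022.
Processing Delay Credit: +751 days → 23 July 2024.
Response Delay Deduction: −282 days → 15 October 2023.

2023-10-15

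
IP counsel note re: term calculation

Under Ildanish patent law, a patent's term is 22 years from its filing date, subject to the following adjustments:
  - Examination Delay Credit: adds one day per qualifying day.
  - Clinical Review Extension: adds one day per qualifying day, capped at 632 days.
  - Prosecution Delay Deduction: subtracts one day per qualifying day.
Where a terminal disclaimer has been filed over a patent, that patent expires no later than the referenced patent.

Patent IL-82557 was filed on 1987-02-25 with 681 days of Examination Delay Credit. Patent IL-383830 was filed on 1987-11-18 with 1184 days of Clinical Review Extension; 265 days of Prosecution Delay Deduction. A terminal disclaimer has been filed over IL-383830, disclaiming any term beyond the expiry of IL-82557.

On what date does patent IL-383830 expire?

2010-11-20

Natural term of IL-383830:
  Base: filing + 22 years → 18 November 2009.
  Clinical Review Extension: 1184 days claimed exceeds the 632-day cap, so +632 days → 12 August 2011.
  Prosecution Delay Deduction: −265 days → 20 November 2010.
Expiry of referenced patent IL-82557:
  Base: filing + 22 years → 25 February 2009.
  Examination Delay Credit: +681 days → 7 January 2011.
Terminal disclaimer: IL-383830 expires on the earlier of 20 November 2010 and 7 January 2011.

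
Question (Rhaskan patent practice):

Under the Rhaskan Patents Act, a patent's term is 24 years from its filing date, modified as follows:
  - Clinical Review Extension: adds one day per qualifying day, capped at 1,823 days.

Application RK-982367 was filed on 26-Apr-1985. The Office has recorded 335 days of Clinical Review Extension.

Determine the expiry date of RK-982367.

Base term: filing date + 24 years → 26 April 2009.
Clinical Review Extension: 335 days (within the 1823-day cap) → +335 days → 27 March 2010.

March 27, 2010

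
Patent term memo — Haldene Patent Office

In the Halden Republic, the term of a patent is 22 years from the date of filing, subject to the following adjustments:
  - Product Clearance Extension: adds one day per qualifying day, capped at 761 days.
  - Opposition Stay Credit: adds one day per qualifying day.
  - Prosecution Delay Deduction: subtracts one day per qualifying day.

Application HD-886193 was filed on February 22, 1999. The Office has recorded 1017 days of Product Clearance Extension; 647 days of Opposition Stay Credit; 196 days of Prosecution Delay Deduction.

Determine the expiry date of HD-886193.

Base term: filing date + 22 years → 22 February 2021.
Product Clearance Extension: 1017 days claimed exceeds the 761-day cap, so +761 days → 25 March 2023.
Opposition Stay Credit: +647 days → 31 December 2024.
Prosecution Delay Deduction: −196 days → 18 June 2024.

June 18, 2024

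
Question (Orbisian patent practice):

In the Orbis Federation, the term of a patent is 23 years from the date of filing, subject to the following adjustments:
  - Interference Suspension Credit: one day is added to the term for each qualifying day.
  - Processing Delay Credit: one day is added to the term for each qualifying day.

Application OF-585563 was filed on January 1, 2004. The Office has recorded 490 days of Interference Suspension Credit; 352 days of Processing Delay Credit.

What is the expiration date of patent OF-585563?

April 22, 2029

Base term: filing date + 23 years → 1 January 2027.
Interference Suspension Credit: +490 days → 5 May 2028.
Processing Delay Credit: +352 days → 22 April 2029.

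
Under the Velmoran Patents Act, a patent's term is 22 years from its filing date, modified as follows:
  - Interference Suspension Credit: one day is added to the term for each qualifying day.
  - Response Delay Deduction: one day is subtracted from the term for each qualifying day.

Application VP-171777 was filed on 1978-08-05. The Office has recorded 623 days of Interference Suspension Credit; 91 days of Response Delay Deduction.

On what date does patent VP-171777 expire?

2002-01-19

Base term: filing date + 22 years → 5 August 2000.
Interference Suspension Credit: +623 days → 20 April 2002.
Response Delay Deduction: −91 days → 19 January 2002.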